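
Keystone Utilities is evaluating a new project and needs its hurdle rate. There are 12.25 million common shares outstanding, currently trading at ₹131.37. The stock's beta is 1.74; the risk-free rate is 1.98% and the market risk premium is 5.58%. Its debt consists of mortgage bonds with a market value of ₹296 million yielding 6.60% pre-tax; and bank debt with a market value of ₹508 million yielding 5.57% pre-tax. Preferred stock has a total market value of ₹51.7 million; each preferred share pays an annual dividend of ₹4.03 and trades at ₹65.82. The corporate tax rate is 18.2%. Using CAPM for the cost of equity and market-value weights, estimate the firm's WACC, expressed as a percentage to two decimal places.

Cost of equity via CAPM: Re = 1.98% + 1.74 × 5.58% = 11.6892%.
Cost of preferred: Rp = 4.03 / 65.82 = 6.1228%.
Market value of equity E = 131.37 × 12.25m = 1609.2825m.
Total capital V = 1609.2825 + 51.7 + 296 + 508 = 2464.9825.
Equity: weight = 1609.2825/2464.9825 = 0.6529; cost = 11.6892%.
Preferred: weight = 51.7/2464.9825 = 0.0210; cost = 6.1228%.
Mortgage bonds: weight = 296/2464.9825 = 0.1201; after-tax cost = 6.6% × (1 − 18.2%) = 5.3988%.
Bank debt: weight = 508/2464.9825 = 0.2061; after-tax cost = 5.57% × (1 − 18.2%) = 4.5563%.
WACC = 0.6529 × 11.6892% + 0.0210 × 6.1228% + 0.1201 × 5.3988% + 0.2061 × 4.5563% = 9.3471%.

9.35%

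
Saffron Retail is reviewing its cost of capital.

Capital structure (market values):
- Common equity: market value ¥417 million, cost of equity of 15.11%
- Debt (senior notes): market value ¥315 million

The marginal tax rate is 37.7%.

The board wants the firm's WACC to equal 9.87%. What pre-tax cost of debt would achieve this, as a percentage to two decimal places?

4.71%

Total capital V = 417 + 315 = 732.
Equity weight = 417/732 = 0.5697.
Senior notes weight = 315/732 = 0.4303.
Equity contribution = 0.5697 × 15.11% = 8.6077%.
Remaining for debt = 9.87% − 8.6077% = 1.2623%.
Rd × (1 − 37.7%) × 0.4303 = 1.2623%  ⇒  Rd = 4.7082%.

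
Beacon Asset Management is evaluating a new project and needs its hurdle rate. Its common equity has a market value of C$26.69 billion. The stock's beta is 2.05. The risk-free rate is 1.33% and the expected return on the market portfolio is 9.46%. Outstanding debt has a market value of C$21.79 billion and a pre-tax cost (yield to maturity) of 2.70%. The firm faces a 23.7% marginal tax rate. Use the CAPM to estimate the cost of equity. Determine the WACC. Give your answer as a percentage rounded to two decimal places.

10.83%

Market risk premium = 9.46% − 1.33% = 8.13%.
Cost of equity via CAPM: Re = 1.33% + 2.05 × 8.13% = 17.9965%.
Total capital V = 26.69 + 21.79 = 48.48.
Equity: weight = 26.69/48.48 = 0.5505; cost = 17.9965%.
Debt: weight = 21.79/48.48 = 0.4495; after-tax cost = 2.7% × (1 − 23.7%) = 2.0601%.
WACC = 0.5505 × 17.9965% + 0.4495 × 2.0601% = 10.8337%.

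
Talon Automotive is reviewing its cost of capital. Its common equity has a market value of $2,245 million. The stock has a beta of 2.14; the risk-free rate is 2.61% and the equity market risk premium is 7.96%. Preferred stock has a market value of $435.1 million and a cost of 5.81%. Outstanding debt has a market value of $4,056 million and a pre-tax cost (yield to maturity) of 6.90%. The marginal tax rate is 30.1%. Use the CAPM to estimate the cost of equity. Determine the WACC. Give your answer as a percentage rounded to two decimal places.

Cost of equity via CAPM: Re = 2.61% + 2.14 × 7.96% = 19.6444%.
Total capital V = 2245 + 435.1 + 4056 = 6736.1.
Equity: weight = 2245/6736.1 = 0.3333; cost = 19.6444%.
Preferred: weight = 435.1/6736.1 = 0.0646; cost = 5.81%.
Debt: weight = 4056/6736.1 = 0.6021; after-tax cost = 6.9% × (1 − 30.1%) = 4.8231%.
WACC = 0.3333 × 19.6444% + 0.0646 × 5.8100% + 0.6021 × 4.8231% = 9.8265%.

9.83%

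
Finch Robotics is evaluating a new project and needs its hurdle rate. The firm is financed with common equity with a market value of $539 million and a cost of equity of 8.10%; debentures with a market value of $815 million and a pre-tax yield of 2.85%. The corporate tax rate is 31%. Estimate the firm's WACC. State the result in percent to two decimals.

Total capital V = 539 + 815 = 1354.
Equity: weight = 539/1354 = 0.3981; cost = 8.1%.
Debentures: weight = 815/1354 = 0.6019; after-tax cost = 2.85% × (1 − 31%) = 1.9665%.
WACC = 0.3981 × 8.1000% + 0.6019 × 1.9665% = 4.4081%.

4.41%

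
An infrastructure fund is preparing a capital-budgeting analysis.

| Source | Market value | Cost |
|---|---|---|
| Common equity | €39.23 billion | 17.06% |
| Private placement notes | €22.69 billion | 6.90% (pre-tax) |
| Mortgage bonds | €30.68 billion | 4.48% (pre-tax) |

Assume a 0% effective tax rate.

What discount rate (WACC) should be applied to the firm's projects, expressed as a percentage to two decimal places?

Total capital V = 39.23 + 22.69 + 30.68 = 92.6.
Equity: weight = 39.23/92.6 = 0.4237; cost = 17.06%.
Private placement notes: weight = 22.69/92.6 = 0.2450; after-tax cost = 6.9% × (1 − 0%) = 6.9000%.
Mortgage bonds: weight = 30.68/92.6 = 0.3313; after-tax cost = 4.48% × (1 − 0%) = 4.4800%.
WACC = 0.4237 × 17.0600% + 0.2450 × 6.9000% + 0.3313 × 4.4800% = 10.4025%.

10.40%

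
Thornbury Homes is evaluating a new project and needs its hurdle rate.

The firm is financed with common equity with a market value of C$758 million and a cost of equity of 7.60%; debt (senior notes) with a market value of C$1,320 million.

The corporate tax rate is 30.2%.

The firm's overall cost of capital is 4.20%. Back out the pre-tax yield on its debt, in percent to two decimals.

3.22%

Total capital V = 758 + 1320 = 2078.
Equity weight = 758/2078 = 0.3648.
Senior notes weight = 1320/2078 = 0.6352.
Equity contribution = 0.3648 × 7.6% = 2.7723%.
Remaining for debt = 4.2% − 2.7723% = 1.4277%.
Rd × (1 − 30.2%) × 0.6352 = 1.4277%  ⇒  Rd = 3.2200%.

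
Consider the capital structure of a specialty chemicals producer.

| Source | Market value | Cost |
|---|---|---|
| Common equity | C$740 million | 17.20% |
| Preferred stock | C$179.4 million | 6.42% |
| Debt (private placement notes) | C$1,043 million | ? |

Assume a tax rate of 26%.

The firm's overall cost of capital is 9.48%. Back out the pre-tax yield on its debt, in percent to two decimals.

6.12%

Total capital V = 740 + 179.4 + 1043 = 1962.4.
Equity weight = 740/1962.4 = 0.3771.
Preferred weight = 179.4/1962.4 = 0.0914.
Private placement notes weight = 1043/1962.4 = 0.5315.
Equity contribution = 0.3771 × 17.2% = 6.4859%.
Preferred contribution = 0.0914 × 6.42% = 0.5869%.
Remaining for debt = 9.48% − 7.0728% = 2.4072%.
Rd × (1 − 26%) × 0.5315 = 2.4072%  ⇒  Rd = 6.1203%.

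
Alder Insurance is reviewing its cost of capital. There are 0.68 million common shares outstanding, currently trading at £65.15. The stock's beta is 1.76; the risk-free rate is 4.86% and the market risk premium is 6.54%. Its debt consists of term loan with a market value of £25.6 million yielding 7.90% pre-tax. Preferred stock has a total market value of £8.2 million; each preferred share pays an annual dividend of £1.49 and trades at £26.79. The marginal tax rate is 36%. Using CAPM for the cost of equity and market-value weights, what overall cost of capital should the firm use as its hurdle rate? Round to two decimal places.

Cost of equity via CAPM: Re = 4.86% + 1.76 × 6.54% = 16.3704%.
Cost of preferred: Rp = 1.49 / 26.79 = 5.5618%.
Market value of equity E = 65.15 × 0.68m = 44.302m.
Total capital V = 44.302 + 8.2 + 25.6 = 78.102.
Equity: weight = 44.302/78.102 = 0.5672; cost = 16.3704%.
Preferred: weight = 8.2/78.102 = 0.1050; cost = 5.5618%.
Term loan: weight = 25.6/78.102 = 0.3278; after-tax cost = 7.9% × (1 − 36%) = 5.0560%.
WACC = 0.5672 × 16.3704% + 0.1050 × 5.5618% + 0.3278 × 5.0560% = 11.5270%.

11.53%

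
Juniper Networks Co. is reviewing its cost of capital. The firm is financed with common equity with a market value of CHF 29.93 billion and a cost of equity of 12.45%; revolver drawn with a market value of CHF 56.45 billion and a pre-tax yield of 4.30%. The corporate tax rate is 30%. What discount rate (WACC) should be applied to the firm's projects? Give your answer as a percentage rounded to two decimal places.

Total capital V = 29.93 + 56.45 = 86.38.
Equity: weight = 29.93/86.38 = 0.3465; cost = 12.45%.
Revolver drawn: weight = 56.45/86.38 = 0.6535; after-tax cost = 4.3% × (1 − 30%) = 3.0100%.
WACC = 0.3465 × 12.4500% + 0.6535 × 3.0100% = 6.2809%.

6.28%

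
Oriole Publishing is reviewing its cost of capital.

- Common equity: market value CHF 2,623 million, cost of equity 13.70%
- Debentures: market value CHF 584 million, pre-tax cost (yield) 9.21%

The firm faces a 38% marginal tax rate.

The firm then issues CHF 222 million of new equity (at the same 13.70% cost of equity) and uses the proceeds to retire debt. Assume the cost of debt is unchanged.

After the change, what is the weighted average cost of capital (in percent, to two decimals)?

After the change:
Total capital V = 2845 + 362 = 3207.
Equity: weight = 2845/3207 = 0.8871; cost = 13.7%.
Debentures: weight = 362/3207 = 0.1129; after-tax cost = 9.21% × (1 − 38%) = 5.7102%.
WACC = 0.8871 × 13.7000% + 0.1129 × 5.7102% = 12.7981%.

12.80%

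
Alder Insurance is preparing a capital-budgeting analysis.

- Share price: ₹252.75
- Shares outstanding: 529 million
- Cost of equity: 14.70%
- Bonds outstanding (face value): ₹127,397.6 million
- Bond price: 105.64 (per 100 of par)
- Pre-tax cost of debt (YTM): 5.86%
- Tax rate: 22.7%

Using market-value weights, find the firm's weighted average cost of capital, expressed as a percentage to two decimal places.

9.60%

Market value of equity E = 252.75 × 529m = 133704.75m. Market value of debt D = 127397.6m × 105.64/100 = 134582.82464m.
Total capital V = 133704.75 + 134582.82464 = 268287.57464.
Equity: weight = 133704.75/268287.57464 = 0.4984; cost = 14.7%.
Bonds outstanding: weight = 134582.82464/268287.57464 = 0.5016; after-tax cost = 5.86% × (1 − 22.7%) = 4.5298%.
WACC = 0.4984 × 14.7000% + 0.5016 × 4.5298% = 9.5982%.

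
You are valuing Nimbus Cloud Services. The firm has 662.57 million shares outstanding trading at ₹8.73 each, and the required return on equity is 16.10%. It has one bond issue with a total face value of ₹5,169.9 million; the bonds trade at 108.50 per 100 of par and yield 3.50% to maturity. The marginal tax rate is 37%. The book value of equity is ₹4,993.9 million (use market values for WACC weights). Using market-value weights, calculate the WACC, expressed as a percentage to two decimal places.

9.26%

Market value of equity E = 8.73 × 662.57m = 5784.2361m. Market value of debt D = 5169.9m × 108.5/100 = 5609.3415m.
Total capital V = 5784.2361 + 5609.3415 = 11393.5776.
Equity: weight = 5784.2361/11393.5776 = 0.5077; cost = 16.1%.
Bonds outstanding: weight = 5609.3415/11393.5776 = 0.4923; after-tax cost = 3.5% × (1 − 37%) = 2.2050%.
WACC = 0.5077 × 16.1000% + 0.4923 × 2.2050% = 9.2591%.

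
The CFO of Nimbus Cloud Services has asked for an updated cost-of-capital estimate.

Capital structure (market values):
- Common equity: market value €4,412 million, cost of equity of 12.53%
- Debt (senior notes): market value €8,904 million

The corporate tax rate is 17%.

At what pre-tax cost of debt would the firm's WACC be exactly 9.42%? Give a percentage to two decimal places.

Total capital V = 4412 + 8904 = 13316.
Equity weight = 4412/13316 = 0.3313.
Senior notes weight = 8904/13316 = 0.6687.
Equity contribution = 0.3313 × 12.53% = 4.1516%.
Remaining for debt = 9.42% − 4.1516% = 5.2684%.
Rd × (1 − 17%) × 0.6687 = 5.2684%  ⇒  Rd = 9.4927%.

9.49%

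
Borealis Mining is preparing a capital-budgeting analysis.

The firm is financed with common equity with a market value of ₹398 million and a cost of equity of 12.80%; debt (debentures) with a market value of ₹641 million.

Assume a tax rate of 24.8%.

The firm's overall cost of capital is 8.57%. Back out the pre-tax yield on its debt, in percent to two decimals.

Total capital V = 398 + 641 = 1039.
Equity weight = 398/1039 = 0.3831.
Debentures weight = 641/1039 = 0.6169.
Equity contribution = 0.3831 × 12.8% = 4.9032%.
Remaining for debt = 8.57% − 4.9032% = 3.6668%.
Rd × (1 − 24.8%) × 0.6169 = 3.6668%  ⇒  Rd = 7.9037%.

7.90%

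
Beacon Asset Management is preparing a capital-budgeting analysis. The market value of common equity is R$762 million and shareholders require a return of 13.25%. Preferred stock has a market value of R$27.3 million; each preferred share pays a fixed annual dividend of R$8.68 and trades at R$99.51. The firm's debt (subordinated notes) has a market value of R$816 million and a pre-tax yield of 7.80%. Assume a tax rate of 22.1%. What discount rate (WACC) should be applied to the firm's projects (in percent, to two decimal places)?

Cost of preferred: Rp = 8.68 / 99.51 = 8.7227%.
Total capital V = 762 + 27.3 + 816 = 1605.3.
Equity: weight = 762/1605.3 = 0.4747; cost = 13.25%.
Preferred: weight = 27.3/1605.3 = 0.0170; cost = 8.7227%.
Subordinated notes: weight = 816/1605.3 = 0.5083; after-tax cost = 7.8% × (1 − 22.1%) = 6.0762%.
WACC = 0.4747 × 13.2500% + 0.0170 × 8.7227% + 0.5083 × 6.0762% = 9.5264%.

9.53%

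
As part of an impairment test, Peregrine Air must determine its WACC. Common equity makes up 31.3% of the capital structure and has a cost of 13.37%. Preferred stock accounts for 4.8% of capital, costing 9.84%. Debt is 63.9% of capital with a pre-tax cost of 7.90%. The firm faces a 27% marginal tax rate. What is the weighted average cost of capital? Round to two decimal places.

8.34%

After-tax cost of debt = 7.9% × (1 − 27%) = 5.7670%.
WACC = 0.313 × 13.3700% + 0.048 × 9.8400% + 0.639 × 5.7670% = 8.3422%.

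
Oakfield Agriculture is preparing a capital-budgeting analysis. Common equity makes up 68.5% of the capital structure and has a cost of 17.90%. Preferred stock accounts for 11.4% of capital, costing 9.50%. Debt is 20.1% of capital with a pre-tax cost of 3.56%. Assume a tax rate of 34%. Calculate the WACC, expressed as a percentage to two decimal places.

After-tax cost of debt = 3.56% × (1 − 34%) = 2.3496%.
WACC = 0.685 × 17.9000% + 0.114 × 9.5000% + 0.201 × 2.3496% = 13.8168%.

13.82%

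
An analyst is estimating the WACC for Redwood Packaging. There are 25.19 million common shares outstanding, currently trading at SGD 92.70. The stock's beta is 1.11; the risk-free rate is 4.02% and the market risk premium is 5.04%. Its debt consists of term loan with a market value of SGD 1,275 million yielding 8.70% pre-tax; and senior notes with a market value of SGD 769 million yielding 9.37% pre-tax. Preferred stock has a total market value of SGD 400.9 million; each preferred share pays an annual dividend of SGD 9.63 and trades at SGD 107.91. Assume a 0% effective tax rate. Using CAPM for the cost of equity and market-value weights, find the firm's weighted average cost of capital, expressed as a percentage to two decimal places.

Cost of equity via CAPM: Re = 4.02% + 1.11 × 5.04% = 9.6144%.
Cost of preferred: Rp = 9.63 / 107.91 = 8.9241%.
Market value of equity E = 92.7 × 25.19m = 2335.113m.
Total capital V = 2335.113 + 400.9 + 1275 + 769 = 4780.013.
Equity: weight = 2335.113/4780.013 = 0.4885; cost = 9.6144%.
Preferred: weight = 400.9/4780.013 = 0.0839; cost = 8.9241%.
Term loan: weight = 1275/4780.013 = 0.2667; after-tax cost = 8.7% × (1 − 0%) = 8.7000%.
Senior notes: weight = 769/4780.013 = 0.1609; after-tax cost = 9.37% × (1 − 0%) = 9.3700%.
WACC = 0.4885 × 9.6144% + 0.0839 × 8.9241% + 0.2667 × 8.7000% + 0.1609 × 9.3700% = 9.2733%.

9.27%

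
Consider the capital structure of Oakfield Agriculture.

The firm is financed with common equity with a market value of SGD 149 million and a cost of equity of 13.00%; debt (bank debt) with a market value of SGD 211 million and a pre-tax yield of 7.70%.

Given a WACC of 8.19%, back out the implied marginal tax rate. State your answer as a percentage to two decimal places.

Total capital V = 149 + 211 = 360.
Equity weight = 149/360 = 0.4139.
Bank debt weight = 211/360 = 0.5861.
Equity contribution = 0.4139 × 13% = 5.3806%.
Debt contribution must be 8.19% − 5.3806% = 2.8094%.
0.5861 × 7.7% × (1 − T) = 2.8094%  ⇒  (1 − T) = 0.6225.
T = 37.7485%.

37.75%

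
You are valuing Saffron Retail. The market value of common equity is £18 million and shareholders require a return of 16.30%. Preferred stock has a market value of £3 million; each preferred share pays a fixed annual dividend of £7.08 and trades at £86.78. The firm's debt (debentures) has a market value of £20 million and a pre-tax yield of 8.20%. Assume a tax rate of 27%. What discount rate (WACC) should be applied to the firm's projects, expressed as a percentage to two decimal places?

Cost of preferred: Rp = 7.08 / 86.78 = 8.1586%.
Total capital V = 18 + 3 + 20 = 41.
Equity: weight = 18/41 = 0.4390; cost = 16.3%.
Preferred: weight = 3/41 = 0.0732; cost = 8.1586%.
Debentures: weight = 20/41 = 0.4878; after-tax cost = 8.2% × (1 − 27%) = 5.9860%.
WACC = 0.4390 × 16.3000% + 0.0732 × 8.1586% + 0.4878 × 5.9860% = 10.6731%.

10.67%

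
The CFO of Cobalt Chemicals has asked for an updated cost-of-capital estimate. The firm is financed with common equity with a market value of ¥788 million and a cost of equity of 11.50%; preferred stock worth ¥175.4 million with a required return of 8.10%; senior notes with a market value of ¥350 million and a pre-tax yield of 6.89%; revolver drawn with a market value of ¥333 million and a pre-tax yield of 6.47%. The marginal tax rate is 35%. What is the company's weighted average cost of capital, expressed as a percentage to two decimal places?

8.17%

Total capital V = 788 + 175.4 + 350 + 333 = 1646.4.
Equity: weight = 788/1646.4 = 0.4786; cost = 11.5%.
Preferred: weight = 175.4/1646.4 = 0.1065; cost = 8.1%.
Senior notes: weight = 350/1646.4 = 0.2126; after-tax cost = 6.89% × (1 − 35%) = 4.4785%.
Revolver drawn: weight = 333/1646.4 = 0.2023; after-tax cost = 6.47% × (1 − 35%) = 4.2055%.
WACC = 0.4786 × 11.5000% + 0.1065 × 8.1000% + 0.2126 × 4.4785% + 0.2023 × 4.2055% = 8.1697%.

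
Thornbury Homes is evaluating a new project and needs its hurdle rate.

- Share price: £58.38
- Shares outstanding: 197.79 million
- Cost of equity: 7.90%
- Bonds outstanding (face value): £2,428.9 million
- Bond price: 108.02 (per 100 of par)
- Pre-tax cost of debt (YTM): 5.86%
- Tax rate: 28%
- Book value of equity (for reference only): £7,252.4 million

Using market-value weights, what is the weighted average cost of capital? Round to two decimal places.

Market value of equity E = 58.38 × 197.79m = 11546.9802m. Market value of debt D = 2428.9m × 108.02/100 = 2623.69778m.
Total capital V = 11546.9802 + 2623.69778 = 14170.67798.
Equity: weight = 11546.9802/14170.67798 = 0.8149; cost = 7.9%.
Bonds outstanding: weight = 2623.69778/14170.67798 = 0.1851; after-tax cost = 5.86% × (1 − 28%) = 4.2192%.
WACC = 0.8149 × 7.9000% + 0.1851 × 4.2192% = 7.2185%.

7.22%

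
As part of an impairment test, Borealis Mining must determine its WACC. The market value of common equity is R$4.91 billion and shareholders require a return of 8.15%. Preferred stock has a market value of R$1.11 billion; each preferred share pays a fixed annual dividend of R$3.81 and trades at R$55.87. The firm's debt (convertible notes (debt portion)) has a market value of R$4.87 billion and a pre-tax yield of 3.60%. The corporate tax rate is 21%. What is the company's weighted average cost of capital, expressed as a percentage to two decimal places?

5.64%

Cost of preferred: Rp = 3.81 / 55.87 = 6.8194%.
Total capital V = 4.91 + 1.11 + 4.87 = 10.89.
Equity: weight = 4.91/10.89 = 0.4509; cost = 8.15%.
Preferred: weight = 1.11/10.89 = 0.1019; cost = 6.8194%.
Convertible notes (debt portion): weight = 4.87/10.89 = 0.4472; after-tax cost = 3.6% × (1 − 21%) = 2.8440%.
WACC = 0.4509 × 8.1500% + 0.1019 × 6.8194% + 0.4472 × 2.8440% = 5.6415%.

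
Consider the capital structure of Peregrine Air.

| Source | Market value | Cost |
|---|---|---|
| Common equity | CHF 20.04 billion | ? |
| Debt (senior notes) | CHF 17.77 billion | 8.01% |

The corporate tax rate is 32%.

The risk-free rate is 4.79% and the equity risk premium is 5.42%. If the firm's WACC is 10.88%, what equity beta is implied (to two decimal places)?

2.01

Total capital V = 20.04 + 17.77 = 37.81.
Equity weight = 20.04/37.81 = 0.5300.
Senior notes weight = 17.77/37.81 = 0.4700.
Debt contribution = 0.4700 × 8.01% × (1 − 32%) = 2.5599%.
Required equity contribution = 10.88% − 2.5599% = 8.3201%  ⇒  Re = 15.6978%.
CAPM: 15.6978% = 4.79% + β × 5.42%  ⇒  β = 2.0125.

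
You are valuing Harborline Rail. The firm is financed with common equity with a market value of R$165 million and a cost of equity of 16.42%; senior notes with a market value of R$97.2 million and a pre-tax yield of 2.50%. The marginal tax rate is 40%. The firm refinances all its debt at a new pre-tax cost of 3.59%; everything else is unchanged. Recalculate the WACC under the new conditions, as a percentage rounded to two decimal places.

After the change:
Total capital V = 165 + 97.2 = 262.2.
Equity: weight = 165/262.2 = 0.6293; cost = 16.42%.
Senior notes: weight = 97.2/262.2 = 0.3707; after-tax cost = 3.59% × (1 − 40%) = 2.1540%.
WACC = 0.6293 × 16.4200% + 0.3707 × 2.1540% = 11.1315%.

11.13%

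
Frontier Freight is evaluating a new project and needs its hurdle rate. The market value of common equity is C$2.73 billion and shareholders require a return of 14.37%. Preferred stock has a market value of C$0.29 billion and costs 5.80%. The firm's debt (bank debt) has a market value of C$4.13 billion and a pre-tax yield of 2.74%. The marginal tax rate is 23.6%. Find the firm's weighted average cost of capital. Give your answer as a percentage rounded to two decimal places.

Total capital V = 2.73 + 0.29 + 4.13 = 7.15.
Equity: weight = 2.73/7.15 = 0.3818; cost = 14.37%.
Preferred: weight = 0.29/7.15 = 0.0406; cost = 5.8%.
Bank debt: weight = 4.13/7.15 = 0.5776; after-tax cost = 2.74% × (1 − 23.6%) = 2.0934%.
WACC = 0.3818 × 14.3700% + 0.0406 × 5.8000% + 0.5776 × 2.0934% = 6.9311%.

6.93%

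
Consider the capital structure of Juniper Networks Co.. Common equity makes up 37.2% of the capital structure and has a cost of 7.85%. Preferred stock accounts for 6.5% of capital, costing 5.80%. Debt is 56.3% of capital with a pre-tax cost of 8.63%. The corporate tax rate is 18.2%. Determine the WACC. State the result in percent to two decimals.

7.27%

After-tax cost of debt = 8.63% × (1 − 18.2%) = 7.0593%.
WACC = 0.372 × 7.8500% + 0.065 × 5.8000% + 0.563 × 7.0593% = 7.2716%.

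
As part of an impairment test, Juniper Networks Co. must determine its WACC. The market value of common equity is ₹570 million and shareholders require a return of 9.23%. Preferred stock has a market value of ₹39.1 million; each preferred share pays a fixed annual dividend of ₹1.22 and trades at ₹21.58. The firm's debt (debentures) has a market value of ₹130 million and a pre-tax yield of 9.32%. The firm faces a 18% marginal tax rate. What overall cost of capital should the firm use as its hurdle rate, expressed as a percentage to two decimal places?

8.76%

Cost of preferred: Rp = 1.22 / 21.58 = 5.6534%.
Total capital V = 570 + 39.1 + 130 = 739.1.
Equity: weight = 570/739.1 = 0.7712; cost = 9.23%.
Preferred: weight = 39.1/739.1 = 0.0529; cost = 5.6534%.
Debentures: weight = 130/739.1 = 0.1759; after-tax cost = 9.32% × (1 − 18%) = 7.6424%.
WACC = 0.7712 × 9.2300% + 0.0529 × 5.6534% + 0.1759 × 7.6424% = 8.7615%.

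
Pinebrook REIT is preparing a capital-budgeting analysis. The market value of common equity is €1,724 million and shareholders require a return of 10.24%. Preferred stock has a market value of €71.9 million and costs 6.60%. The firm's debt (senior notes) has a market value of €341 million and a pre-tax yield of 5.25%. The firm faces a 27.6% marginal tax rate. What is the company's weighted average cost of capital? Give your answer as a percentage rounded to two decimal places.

9.09%

Total capital V = 1724 + 71.9 + 341 = 2136.9.
Equity: weight = 1724/2136.9 = 0.8068; cost = 10.24%.
Preferred: weight = 71.9/2136.9 = 0.0336; cost = 6.6%.
Senior notes: weight = 341/2136.9 = 0.1596; after-tax cost = 5.25% × (1 − 27.6%) = 3.8010%.
WACC = 0.8068 × 10.2400% + 0.0336 × 6.6000% + 0.1596 × 3.8010% = 9.0900%.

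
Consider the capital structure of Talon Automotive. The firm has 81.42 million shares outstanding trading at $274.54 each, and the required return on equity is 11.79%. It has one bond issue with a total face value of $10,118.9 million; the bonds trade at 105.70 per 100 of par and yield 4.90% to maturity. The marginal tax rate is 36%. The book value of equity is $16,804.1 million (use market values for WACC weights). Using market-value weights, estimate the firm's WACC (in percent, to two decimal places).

8.99%

Market value of equity E = 274.54 × 81.42m = 22353.0468m. Market value of debt D = 10118.9m × 105.7/100 = 10695.6773m.
Total capital V = 22353.0468 + 10695.6773 = 33048.7241.
Equity: weight = 22353.0468/33048.7241 = 0.6764; cost = 11.79%.
Bonds outstanding: weight = 10695.6773/33048.7241 = 0.3236; after-tax cost = 4.9% × (1 − 36%) = 3.1360%.
WACC = 0.6764 × 11.7900% + 0.3236 × 3.1360% = 8.9893%.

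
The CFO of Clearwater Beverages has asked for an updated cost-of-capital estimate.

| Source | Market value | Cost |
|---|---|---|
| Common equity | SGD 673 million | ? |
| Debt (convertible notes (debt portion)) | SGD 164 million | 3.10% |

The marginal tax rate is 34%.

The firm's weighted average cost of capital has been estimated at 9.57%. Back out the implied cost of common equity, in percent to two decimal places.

Total capital V = 673 + 164 = 837.
Equity weight = 673/837 = 0.8041.
Convertible notes (debt portion) weight = 164/837 = 0.1959.
Debt contribution = 0.1959 × 3.1% × (1 − 34%) = 0.4009%.
Required equity contribution = 9.57% − 0.4009% = 9.1691%.
Re = 9.1691% / 0.8041 = 11.4035%.

11.40%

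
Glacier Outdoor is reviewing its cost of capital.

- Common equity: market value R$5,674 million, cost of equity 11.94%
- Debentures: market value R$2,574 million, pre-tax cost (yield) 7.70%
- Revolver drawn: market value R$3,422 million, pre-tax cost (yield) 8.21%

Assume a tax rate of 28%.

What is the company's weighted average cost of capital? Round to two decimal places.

8.76%

Total capital V = 5674 + 2574 + 3422 = 11670.
Equity: weight = 5674/11670 = 0.4862; cost = 11.94%.
Debentures: weight = 2574/11670 = 0.2206; after-tax cost = 7.7% × (1 − 28%) = 5.5440%.
Revolver drawn: weight = 3422/11670 = 0.2932; after-tax cost = 8.21% × (1 − 28%) = 5.9112%.
WACC = 0.4862 × 11.9400% + 0.2206 × 5.5440% + 0.2932 × 5.9112% = 8.7614%.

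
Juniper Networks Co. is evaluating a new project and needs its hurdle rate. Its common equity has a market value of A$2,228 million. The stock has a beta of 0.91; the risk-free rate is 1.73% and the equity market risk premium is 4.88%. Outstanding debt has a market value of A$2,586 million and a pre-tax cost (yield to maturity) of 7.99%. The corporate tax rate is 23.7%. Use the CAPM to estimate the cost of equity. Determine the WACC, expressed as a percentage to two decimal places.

6.13%

Cost of equity via CAPM: Re = 1.73% + 0.91 × 4.88% = 6.1708%.
Total capital V = 2228 + 2586 = 4814.
Equity: weight = 2228/4814 = 0.4628; cost = 6.1708%.
Debt: weight = 2586/4814 = 0.5372; after-tax cost = 7.99% × (1 − 23.7%) = 6.0964%.
WACC = 0.4628 × 6.1708% + 0.5372 × 6.0964% = 6.1308%.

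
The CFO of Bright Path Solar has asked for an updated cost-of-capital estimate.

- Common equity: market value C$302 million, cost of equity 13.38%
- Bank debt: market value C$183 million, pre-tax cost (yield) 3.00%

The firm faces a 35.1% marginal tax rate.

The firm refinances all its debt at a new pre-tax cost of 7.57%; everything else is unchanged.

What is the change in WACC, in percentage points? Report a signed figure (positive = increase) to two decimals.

Current WACC:
Total capital V = 302 + 183 = 485.
Equity: weight = 302/485 = 0.6227; cost = 13.38%.
Bank debt: weight = 183/485 = 0.3773; after-tax cost = 3% × (1 − 35.1%) = 1.9470%.
WACC = 0.6227 × 13.3800% + 0.3773 × 1.9470% = 9.0661%.
After the change:
Total capital V = 302 + 183 = 485.
Equity: weight = 302/485 = 0.6227; cost = 13.38%.
Bank debt: weight = 183/485 = 0.3773; after-tax cost = 7.57% × (1 − 35.1%) = 4.9129%.
WACC = 0.6227 × 13.3800% + 0.3773 × 4.9129% = 10.1852%.
Change in WACC = 10.1852% − 9.0661% = 1.1191 pp.

+1.12 pp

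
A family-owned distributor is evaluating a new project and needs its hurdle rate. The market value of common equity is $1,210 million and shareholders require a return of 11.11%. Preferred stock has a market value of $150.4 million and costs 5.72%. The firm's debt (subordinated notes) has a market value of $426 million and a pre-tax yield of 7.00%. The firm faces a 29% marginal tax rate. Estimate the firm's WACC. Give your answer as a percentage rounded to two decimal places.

Total capital V = 1210 + 150.4 + 426 = 1786.4.
Equity: weight = 1210/1786.4 = 0.6773; cost = 11.11%.
Preferred: weight = 150.4/1786.4 = 0.0842; cost = 5.72%.
Subordinated notes: weight = 426/1786.4 = 0.2385; after-tax cost = 7% × (1 − 29%) = 4.9700%.
WACC = 0.6773 × 11.1100% + 0.0842 × 5.7200% + 0.2385 × 4.9700% = 9.1920%.

9.19%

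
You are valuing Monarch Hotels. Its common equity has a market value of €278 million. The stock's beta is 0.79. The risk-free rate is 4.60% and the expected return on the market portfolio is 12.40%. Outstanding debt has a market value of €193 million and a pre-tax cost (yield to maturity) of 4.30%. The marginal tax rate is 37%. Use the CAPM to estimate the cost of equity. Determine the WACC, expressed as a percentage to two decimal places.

Market risk premium = 12.4% − 4.6% = 7.8%.
Cost of equity via CAPM: Re = 4.6% + 0.79 × 7.8% = 10.7620%.
Total capital V = 278 + 193 = 471.
Equity: weight = 278/471 = 0.5902; cost = 10.762%.
Debt: weight = 193/471 = 0.4098; after-tax cost = 4.3% × (1 − 37%) = 2.7090%.
WACC = 0.5902 × 10.7620% + 0.4098 × 2.7090% = 7.4622%.

7.46%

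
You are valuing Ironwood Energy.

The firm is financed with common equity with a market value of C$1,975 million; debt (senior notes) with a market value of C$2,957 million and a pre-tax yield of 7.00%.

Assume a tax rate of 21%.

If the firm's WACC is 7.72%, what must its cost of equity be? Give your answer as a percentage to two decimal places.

11.00%

Total capital V = 1975 + 2957 = 4932.
Equity weight = 1975/4932 = 0.4004.
Senior notes weight = 2957/4932 = 0.5996.
Debt contribution = 0.5996 × 7% × (1 − 21%) = 3.3155%.
Required equity contribution = 7.72% − 3.3155% = 4.4045%.
Re = 4.4045% / 0.4004 = 10.9989%.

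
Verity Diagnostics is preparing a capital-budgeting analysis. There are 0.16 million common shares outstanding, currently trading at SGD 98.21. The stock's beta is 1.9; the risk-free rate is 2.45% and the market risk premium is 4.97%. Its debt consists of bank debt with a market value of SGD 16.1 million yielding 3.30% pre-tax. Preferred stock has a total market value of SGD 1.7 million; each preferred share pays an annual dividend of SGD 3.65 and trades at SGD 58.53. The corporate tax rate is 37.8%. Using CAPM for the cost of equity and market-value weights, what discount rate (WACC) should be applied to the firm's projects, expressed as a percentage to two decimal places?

Cost of equity via CAPM: Re = 2.45% + 1.9 × 4.97% = 11.8930%.
Cost of preferred: Rp = 3.65 / 58.53 = 6.2361%.
Market value of equity E = 98.21 × 0.16m = 15.7136m.
Total capital V = 15.7136 + 1.7 + 16.1 = 33.5136.
Equity: weight = 15.7136/33.5136 = 0.4689; cost = 11.893%.
Preferred: weight = 1.7/33.5136 = 0.0507; cost = 6.2361%.
Bank debt: weight = 16.1/33.5136 = 0.4804; after-tax cost = 3.3% × (1 − 37.8%) = 2.0526%.
WACC = 0.4689 × 11.8930% + 0.0507 × 6.2361% + 0.4804 × 2.0526% = 6.8787%.

6.88%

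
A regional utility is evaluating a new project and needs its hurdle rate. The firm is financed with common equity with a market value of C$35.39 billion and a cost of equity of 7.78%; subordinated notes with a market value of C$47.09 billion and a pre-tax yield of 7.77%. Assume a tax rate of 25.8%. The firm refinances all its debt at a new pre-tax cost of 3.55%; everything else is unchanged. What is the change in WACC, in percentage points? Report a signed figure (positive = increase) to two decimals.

Current WACC:
Total capital V = 35.39 + 47.09 = 82.48.
Equity: weight = 35.39/82.48 = 0.4291; cost = 7.78%.
Subordinated notes: weight = 47.09/82.48 = 0.5709; after-tax cost = 7.77% × (1 − 25.8%) = 5.7653%.
WACC = 0.4291 × 7.7800% + 0.5709 × 5.7653% = 6.6298%.
After the change:
Total capital V = 35.39 + 47.09 = 82.48.
Equity: weight = 35.39/82.48 = 0.4291; cost = 7.78%.
Subordinated notes: weight = 47.09/82.48 = 0.5709; after-tax cost = 3.55% × (1 − 25.8%) = 2.6341%.
WACC = 0.4291 × 7.7800% + 0.5709 × 2.6341% = 4.8421%.
Change in WACC = 4.8421% − 6.6298% = -1.7877 pp.

-1.79 pp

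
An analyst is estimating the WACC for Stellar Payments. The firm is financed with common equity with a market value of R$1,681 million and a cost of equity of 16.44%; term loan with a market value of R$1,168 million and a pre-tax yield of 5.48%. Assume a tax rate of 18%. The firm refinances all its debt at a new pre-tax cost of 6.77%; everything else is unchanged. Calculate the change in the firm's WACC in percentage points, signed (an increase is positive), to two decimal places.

Current WACC:
Total capital V = 1681 + 1168 = 2849.
Equity: weight = 1681/2849 = 0.5900; cost = 16.44%.
Term loan: weight = 1168/2849 = 0.4100; after-tax cost = 5.48% × (1 − 18%) = 4.4936%.
WACC = 0.5900 × 16.4400% + 0.4100 × 4.4936% = 11.5424%.
After the change:
Total capital V = 1681 + 1168 = 2849.
Equity: weight = 1681/2849 = 0.5900; cost = 16.44%.
Term loan: weight = 1168/2849 = 0.4100; after-tax cost = 6.77% × (1 − 18%) = 5.5514%.
WACC = 0.5900 × 16.4400% + 0.4100 × 5.5514% = 11.9760%.
Change in WACC = 11.9760% − 11.5424% = 0.4337 pp.

+0.43 pp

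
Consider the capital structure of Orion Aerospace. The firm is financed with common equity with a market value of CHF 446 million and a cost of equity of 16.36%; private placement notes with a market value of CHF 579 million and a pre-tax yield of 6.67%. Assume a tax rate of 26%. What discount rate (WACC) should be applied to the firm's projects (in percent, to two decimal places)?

9.91%

Total capital V = 446 + 579 = 1025.
Equity: weight = 446/1025 = 0.4351; cost = 16.36%.
Private placement notes: weight = 579/1025 = 0.5649; after-tax cost = 6.67% × (1 − 26%) = 4.9358%.
WACC = 0.4351 × 16.3600% + 0.5649 × 4.9358% = 9.9067%.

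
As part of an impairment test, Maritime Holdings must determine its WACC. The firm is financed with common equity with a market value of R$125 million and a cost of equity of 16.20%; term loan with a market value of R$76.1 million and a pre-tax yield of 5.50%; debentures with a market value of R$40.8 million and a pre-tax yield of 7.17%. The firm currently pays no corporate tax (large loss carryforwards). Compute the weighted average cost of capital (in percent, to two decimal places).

Total capital V = 125 + 76.1 + 40.8 = 241.9.
Equity: weight = 125/241.9 = 0.5167; cost = 16.2%.
Term loan: weight = 76.1/241.9 = 0.3146; after-tax cost = 5.5% × (1 − 0%) = 5.5000%.
Debentures: weight = 40.8/241.9 = 0.1687; after-tax cost = 7.17% × (1 − 0%) = 7.1700%.
WACC = 0.5167 × 16.2000% + 0.3146 × 5.5000% + 0.1687 × 7.1700% = 11.3108%.

11.31%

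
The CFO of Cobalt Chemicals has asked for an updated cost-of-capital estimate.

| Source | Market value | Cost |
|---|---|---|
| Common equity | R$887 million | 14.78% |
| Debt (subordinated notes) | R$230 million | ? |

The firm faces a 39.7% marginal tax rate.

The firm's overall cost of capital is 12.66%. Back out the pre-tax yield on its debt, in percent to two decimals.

Total capital V = 887 + 230 = 1117.
Equity weight = 887/1117 = 0.7941.
Subordinated notes weight = 230/1117 = 0.2059.
Equity contribution = 0.7941 × 14.78% = 11.7367%.
Remaining for debt = 12.66% − 11.7367% = 0.9233%.
Rd × (1 − 39.7%) × 0.2059 = 0.9233%  ⇒  Rd = 7.4364%.

7.44%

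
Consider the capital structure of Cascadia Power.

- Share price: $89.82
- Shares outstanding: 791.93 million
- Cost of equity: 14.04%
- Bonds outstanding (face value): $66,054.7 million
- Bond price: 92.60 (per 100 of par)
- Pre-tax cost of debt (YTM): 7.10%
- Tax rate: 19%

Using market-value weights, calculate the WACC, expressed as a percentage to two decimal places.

Market value of equity E = 89.82 × 791.93m = 71131.1526m. Market value of debt D = 66054.7m × 92.6/100 = 61166.6522m.
Total capital V = 71131.1526 + 61166.6522 = 132297.8048.
Equity: weight = 71131.1526/132297.8048 = 0.5377; cost = 14.04%.
Bonds outstanding: weight = 61166.6522/132297.8048 = 0.4623; after-tax cost = 7.1% × (1 − 19%) = 5.7510%.
WACC = 0.5377 × 14.0400% + 0.4623 × 5.7510% = 10.2077%.

10.21%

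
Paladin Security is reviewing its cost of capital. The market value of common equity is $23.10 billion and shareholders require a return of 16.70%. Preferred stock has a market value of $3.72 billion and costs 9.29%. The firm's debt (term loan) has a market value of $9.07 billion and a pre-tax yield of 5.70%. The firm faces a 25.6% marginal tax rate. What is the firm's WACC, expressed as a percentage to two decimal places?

12.78%

Total capital V = 23.1 + 3.72 + 9.07 = 35.89.
Equity: weight = 23.1/35.89 = 0.6436; cost = 16.7%.
Preferred: weight = 3.72/35.89 = 0.1037; cost = 9.29%.
Term loan: weight = 9.07/35.89 = 0.2527; after-tax cost = 5.7% × (1 − 25.6%) = 4.2408%.
WACC = 0.6436 × 16.7000% + 0.1037 × 9.2900% + 0.2527 × 4.2408% = 12.7833%.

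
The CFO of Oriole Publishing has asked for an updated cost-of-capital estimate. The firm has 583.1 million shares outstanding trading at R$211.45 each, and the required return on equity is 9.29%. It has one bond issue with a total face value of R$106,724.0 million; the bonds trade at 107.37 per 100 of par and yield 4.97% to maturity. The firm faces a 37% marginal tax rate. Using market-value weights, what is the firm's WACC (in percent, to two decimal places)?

Market value of equity E = 211.45 × 583.1m = 123296.495m. Market value of debt D = 106724m × 107.37/100 = 114589.5588m.
Total capital V = 123296.495 + 114589.5588 = 237886.0538.
Equity: weight = 123296.495/237886.0538 = 0.5183; cost = 9.29%.
Bonds outstanding: weight = 114589.5588/237886.0538 = 0.4817; after-tax cost = 4.97% × (1 − 37%) = 3.1311%.
WACC = 0.5183 × 9.2900% + 0.4817 × 3.1311% = 6.3233%.

6.32%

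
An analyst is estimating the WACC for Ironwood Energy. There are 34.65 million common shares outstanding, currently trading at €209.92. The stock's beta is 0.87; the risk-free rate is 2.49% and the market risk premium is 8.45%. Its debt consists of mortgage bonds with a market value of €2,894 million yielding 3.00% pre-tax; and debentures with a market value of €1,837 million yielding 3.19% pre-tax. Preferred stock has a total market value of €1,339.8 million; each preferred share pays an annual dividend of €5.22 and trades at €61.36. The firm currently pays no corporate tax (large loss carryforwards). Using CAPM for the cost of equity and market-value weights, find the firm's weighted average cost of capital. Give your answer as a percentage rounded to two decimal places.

Cost of equity via CAPM: Re = 2.49% + 0.87 × 8.45% = 9.8415%.
Cost of preferred: Rp = 5.22 / 61.36 = 8.5072%.
Market value of equity E = 209.92 × 34.65m = 7273.728m.
Total capital V = 7273.728 + 1339.8 + 2894 + 1837 = 13344.528.
Equity: weight = 7273.728/13344.528 = 0.5451; cost = 9.8415%.
Preferred: weight = 1339.8/13344.528 = 0.1004; cost = 8.5072%.
Mortgage bonds: weight = 2894/13344.528 = 0.2169; after-tax cost = 3% × (1 − 0%) = 3.0000%.
Debentures: weight = 1837/13344.528 = 0.1377; after-tax cost = 3.19% × (1 − 0%) = 3.1900%.
WACC = 0.5451 × 9.8415% + 0.1004 × 8.5072% + 0.2169 × 3.0000% + 0.1377 × 3.1900% = 7.3082%.

7.31%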